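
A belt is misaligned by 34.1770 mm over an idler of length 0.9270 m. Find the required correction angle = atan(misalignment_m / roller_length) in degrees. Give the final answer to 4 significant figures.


misalign_m = 34.1770 / 1000 = 0.034177 m
angle = atan(0.034177 / 0.9270)
angle = 2.111 deg


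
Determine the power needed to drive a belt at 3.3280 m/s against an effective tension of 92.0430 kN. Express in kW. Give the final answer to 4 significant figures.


P = Te * v = 92.0430 * 3.3280
P = 306.3 kW


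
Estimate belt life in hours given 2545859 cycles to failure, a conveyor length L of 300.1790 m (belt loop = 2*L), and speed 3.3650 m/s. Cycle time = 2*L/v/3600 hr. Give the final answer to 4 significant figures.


cycle_time = 2 * 300.1790 / 3.3650 / 3600 = 0.049559 hr
life = 2545859 * 0.049559 = 126200 hours


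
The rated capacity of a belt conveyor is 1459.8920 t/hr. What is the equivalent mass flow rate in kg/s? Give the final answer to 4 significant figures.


m_dot = 1459.8920 * 1000 / 3600
m_dot = 405.5 kg/s


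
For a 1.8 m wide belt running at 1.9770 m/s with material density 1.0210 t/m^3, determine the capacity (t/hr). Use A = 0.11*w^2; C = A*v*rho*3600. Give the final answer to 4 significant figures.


A = 0.11 * 1.8^2 = 0.3564 m^2
C = 0.3564 * 1.9770 * 1.0210 * 3600
C = 2590 t/hr


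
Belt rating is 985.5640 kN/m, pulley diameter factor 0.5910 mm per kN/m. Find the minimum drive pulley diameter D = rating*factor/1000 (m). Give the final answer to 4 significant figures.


D = 985.5640 * 0.5910 / 1000
D = 0.5825 m


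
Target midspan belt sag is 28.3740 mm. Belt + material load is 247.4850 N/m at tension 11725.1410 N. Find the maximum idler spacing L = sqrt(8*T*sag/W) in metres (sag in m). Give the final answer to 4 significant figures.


sag = 28.3740/1000 = 0.028374 m
L = sqrt(8 * 11725.1410 * 0.028374 / 247.4850)
L = 3.279 m


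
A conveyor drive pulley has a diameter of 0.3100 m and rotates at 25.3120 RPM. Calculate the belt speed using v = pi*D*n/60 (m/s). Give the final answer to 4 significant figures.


v = pi * 0.3100 * 25.3120 / 60
v = 0.4109 m/s


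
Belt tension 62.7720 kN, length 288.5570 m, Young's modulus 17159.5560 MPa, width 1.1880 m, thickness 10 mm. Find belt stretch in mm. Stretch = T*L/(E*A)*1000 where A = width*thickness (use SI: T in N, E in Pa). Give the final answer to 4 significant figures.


A = 1.1880 * 0.01 = 0.01188 m^2
Stretch = 62.7720*1000 * 288.5570 / (17159.5560e6 * 0.01188) * 1000
Stretch = 88.85 mm


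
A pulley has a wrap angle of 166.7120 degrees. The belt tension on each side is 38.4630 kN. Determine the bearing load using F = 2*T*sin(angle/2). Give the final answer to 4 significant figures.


F = 2 * 38.4630 * sin(166.7120/2 deg)
F = 76.41 kN


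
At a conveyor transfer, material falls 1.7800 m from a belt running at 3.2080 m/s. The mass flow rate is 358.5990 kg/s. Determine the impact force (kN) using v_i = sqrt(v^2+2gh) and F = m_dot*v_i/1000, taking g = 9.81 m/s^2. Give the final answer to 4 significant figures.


v_i = sqrt(3.2080^2 + 2*9.81*1.7800) = 6.7242 m/s
F = 358.5990 * 6.7242 / 1000
F = 2.411 kN


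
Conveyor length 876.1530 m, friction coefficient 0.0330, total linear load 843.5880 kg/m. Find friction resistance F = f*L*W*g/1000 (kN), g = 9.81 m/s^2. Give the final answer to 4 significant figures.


F = 0.0330 * 876.1530 * 843.5880 * 9.81 / 1000
F = 239.3 kN


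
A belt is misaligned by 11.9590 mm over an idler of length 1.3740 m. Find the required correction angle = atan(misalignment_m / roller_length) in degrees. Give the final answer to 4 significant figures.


misalign_m = 11.9590 / 1000 = 0.011959 m
angle = atan(0.011959 / 1.3740)
angle = 0.4987 deg


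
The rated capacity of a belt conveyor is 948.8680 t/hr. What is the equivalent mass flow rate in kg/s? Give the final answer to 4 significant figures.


m_dot = 948.8680 * 1000 / 3600
m_dot = 263.6 kg/s


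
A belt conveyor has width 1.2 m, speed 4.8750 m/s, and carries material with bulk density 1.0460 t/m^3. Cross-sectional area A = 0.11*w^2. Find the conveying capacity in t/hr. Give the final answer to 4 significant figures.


A = 0.11 * 1.2^2 = 0.1584 m^2
C = 0.1584 * 4.8750 * 1.0460 * 3600
C = 2908 t/hr


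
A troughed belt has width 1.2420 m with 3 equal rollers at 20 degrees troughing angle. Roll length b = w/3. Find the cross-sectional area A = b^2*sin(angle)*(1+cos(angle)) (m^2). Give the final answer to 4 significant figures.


b = 1.2420/3 = 0.414 m
A = 0.414^2 * sin(20 deg) * (1 + cos(20 deg))
A = 0.1137 m^2


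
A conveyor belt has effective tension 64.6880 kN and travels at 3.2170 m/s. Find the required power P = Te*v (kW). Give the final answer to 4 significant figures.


P = Te * v = 64.6880 * 3.2170
P = 208.1 kW


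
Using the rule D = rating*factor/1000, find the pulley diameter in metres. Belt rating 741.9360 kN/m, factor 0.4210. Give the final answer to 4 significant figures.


D = 741.9360 * 0.4210 / 1000
D = 0.3124 m


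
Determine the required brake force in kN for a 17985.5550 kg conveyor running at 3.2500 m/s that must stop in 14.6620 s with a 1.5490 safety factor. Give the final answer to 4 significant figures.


F = 17985.5550 * 3.2500 / 14.6620 * 1.5490 / 1000
F = 6.175 kN


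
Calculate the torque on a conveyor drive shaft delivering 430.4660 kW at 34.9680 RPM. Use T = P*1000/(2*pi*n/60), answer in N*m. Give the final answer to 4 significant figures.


omega = 2*pi*34.9680/60 = 3.66184 rad/s
T = 430.4660*1000 / 3.66184
T = 117600 N*m


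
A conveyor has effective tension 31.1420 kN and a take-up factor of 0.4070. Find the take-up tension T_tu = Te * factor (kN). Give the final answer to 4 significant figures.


T_tu = 31.1420 * 0.4070
T_tu = 12.67 kN


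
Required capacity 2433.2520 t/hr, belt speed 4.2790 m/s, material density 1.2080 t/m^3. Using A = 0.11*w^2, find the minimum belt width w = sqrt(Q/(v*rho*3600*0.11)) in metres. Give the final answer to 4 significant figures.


A_req = 2433.2520 / (4.2790 * 1.2080 * 3600) = 0.13076 m^2
w = sqrt(0.13076 / 0.11)
w = 1.090 m


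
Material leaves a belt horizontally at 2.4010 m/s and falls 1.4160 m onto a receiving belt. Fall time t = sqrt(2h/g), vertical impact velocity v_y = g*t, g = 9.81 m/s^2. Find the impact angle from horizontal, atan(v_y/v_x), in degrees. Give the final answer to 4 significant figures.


t = sqrt(2*1.4160/9.81) = 0.537294 s
v_y = 9.81 * 0.537294 = 5.27085 m/s
angle = atan(5.27085 / 2.4010) = 65.51 deg


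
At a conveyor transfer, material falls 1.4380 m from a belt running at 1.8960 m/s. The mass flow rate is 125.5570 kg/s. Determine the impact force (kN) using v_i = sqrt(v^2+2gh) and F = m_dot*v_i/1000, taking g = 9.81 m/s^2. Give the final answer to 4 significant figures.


v_i = sqrt(1.8960^2 + 2*9.81*1.4380) = 5.63989 m/s
F = 125.5570 * 5.63989 / 1000
F = 0.7081 kN


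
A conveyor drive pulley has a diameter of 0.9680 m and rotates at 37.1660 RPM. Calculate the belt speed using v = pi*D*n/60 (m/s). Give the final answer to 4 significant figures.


v = pi * 0.9680 * 37.1660 / 60
v = 1.884 m/s


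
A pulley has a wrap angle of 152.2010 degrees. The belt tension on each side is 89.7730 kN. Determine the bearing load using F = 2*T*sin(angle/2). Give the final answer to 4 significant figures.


F = 2 * 89.7730 * sin(152.2010/2 deg)
F = 174.3 kN


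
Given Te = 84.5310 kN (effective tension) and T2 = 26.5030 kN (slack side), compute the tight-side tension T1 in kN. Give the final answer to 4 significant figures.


T1 = Te + T2 = 84.5310 + 26.5030
T1 = 111.0 kN


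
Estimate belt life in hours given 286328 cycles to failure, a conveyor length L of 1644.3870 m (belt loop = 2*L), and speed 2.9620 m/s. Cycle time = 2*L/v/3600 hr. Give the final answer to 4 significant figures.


cycle_time = 2 * 1644.3870 / 2.9620 / 3600 = 0.308423 hr
life = 286328 * 0.308423 = 88310 hours


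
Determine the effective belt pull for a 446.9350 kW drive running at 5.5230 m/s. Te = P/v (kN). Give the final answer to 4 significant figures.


Te = P / v = 446.9350 / 5.5230
Te = 80.92 kN


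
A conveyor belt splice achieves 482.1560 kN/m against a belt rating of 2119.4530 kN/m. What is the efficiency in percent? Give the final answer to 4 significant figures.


Eff = 482.1560 / 2119.4530 * 100
Eff = 22.75 %


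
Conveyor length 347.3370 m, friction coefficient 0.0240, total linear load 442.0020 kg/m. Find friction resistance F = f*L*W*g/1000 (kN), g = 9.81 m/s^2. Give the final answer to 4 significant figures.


F = 0.0240 * 347.3370 * 442.0020 * 9.81 / 1000
F = 36.15 kN


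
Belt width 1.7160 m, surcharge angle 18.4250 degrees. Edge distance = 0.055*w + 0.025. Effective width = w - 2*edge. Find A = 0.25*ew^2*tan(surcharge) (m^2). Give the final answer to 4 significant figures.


edge = 0.055*1.7160 + 0.025 = 0.11938 m
ew = 1.7160 - 2*0.11938 = 1.47724 m
A = 0.25 * 1.47724^2 * tan(18.4250 deg)
A = 0.1817 m^2


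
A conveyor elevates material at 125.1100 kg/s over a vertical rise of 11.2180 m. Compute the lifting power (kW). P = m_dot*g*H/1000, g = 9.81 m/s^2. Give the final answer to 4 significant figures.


P = 125.1100 * 9.81 * 11.2180 / 1000
P = 13.77 kW


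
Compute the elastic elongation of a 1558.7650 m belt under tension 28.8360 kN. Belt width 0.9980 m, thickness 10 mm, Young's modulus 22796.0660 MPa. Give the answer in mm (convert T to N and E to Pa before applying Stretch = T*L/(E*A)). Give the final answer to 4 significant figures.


A = 0.9980 * 0.01 = 0.00998 m^2
Stretch = 28.8360*1000 * 1558.7650 / (22796.0660e6 * 0.00998) * 1000
Stretch = 197.6 mm


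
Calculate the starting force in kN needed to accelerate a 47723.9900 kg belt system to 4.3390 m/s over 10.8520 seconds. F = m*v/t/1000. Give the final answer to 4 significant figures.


F = 47723.9900 * 4.3390 / 10.8520 / 1000
F = 19.08 kN


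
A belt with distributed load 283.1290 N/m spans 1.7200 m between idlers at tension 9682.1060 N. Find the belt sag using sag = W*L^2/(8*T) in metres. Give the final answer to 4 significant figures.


sag = 283.1290 * 1.7200^2 / (8 * 9682.1060)
sag = 0.01081 m


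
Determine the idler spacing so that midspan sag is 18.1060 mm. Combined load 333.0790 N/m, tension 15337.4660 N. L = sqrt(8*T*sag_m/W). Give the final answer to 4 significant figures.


sag = 18.1060/1000 = 0.018106 m
L = sqrt(8 * 15337.4660 * 0.018106 / 333.0790)
L = 2.583 m


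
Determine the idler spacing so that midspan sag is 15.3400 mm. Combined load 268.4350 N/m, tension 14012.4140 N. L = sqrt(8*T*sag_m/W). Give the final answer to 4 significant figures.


sag = 15.3400/1000 = 0.015340 m
L = sqrt(8 * 14012.4140 * 0.015340 / 268.4350)
L = 2.531 m


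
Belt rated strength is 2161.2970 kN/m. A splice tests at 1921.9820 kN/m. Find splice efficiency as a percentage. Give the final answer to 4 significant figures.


Eff = 1921.9820 / 2161.2970 * 100
Eff = 88.93 %


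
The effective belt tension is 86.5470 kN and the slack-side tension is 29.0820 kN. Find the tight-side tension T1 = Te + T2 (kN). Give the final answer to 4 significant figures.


T1 = Te + T2 = 86.5470 + 29.0820
T1 = 115.6 kN


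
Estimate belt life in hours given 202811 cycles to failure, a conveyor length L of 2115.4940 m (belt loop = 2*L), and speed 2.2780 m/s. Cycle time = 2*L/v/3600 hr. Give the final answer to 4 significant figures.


cycle_time = 2 * 2115.4940 / 2.2780 / 3600 = 0.515924 hr
life = 202811 * 0.515924 = 104600 hours


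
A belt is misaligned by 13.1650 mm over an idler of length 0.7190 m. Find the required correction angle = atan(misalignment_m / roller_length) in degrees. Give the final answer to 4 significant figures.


misalign_m = 13.1650 / 1000 = 0.013165 m
angle = atan(0.013165 / 0.7190)
angle = 1.049 deg


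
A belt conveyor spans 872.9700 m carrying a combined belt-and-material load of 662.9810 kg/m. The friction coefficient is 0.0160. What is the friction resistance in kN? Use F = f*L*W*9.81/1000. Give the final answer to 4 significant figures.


F = 0.0160 * 872.9700 * 662.9810 * 9.81 / 1000
F = 90.84 kN


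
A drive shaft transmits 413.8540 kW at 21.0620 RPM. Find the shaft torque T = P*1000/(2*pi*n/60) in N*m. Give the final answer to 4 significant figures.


omega = 2*pi*21.0620/60 = 2.20561 rad/s
T = 413.8540*1000 / 2.20561
T = 187600 N*m


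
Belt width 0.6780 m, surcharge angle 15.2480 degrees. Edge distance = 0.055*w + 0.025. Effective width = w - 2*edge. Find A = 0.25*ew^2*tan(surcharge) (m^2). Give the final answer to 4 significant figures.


edge = 0.055*0.6780 + 0.025 = 0.06229 m
ew = 0.6780 - 2*0.06229 = 0.55342 m
A = 0.25 * 0.55342^2 * tan(15.2480 deg)
A = 0.02087 m^2


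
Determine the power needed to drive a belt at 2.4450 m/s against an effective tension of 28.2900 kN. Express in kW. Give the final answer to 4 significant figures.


P = Te * v = 28.2900 * 2.4450
P = 69.17 kW


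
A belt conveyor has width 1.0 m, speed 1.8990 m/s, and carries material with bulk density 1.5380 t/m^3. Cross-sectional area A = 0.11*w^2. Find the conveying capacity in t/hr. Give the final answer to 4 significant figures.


A = 0.11 * 1.0^2 = 0.11 m^2
C = 0.11 * 1.8990 * 1.5380 * 3600
C = 1157 t/hr


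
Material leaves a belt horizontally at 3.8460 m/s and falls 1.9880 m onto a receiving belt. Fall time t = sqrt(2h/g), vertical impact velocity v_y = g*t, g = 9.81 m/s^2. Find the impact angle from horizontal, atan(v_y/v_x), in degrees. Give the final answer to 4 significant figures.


t = sqrt(2*1.9880/9.81) = 0.636632 s
v_y = 9.81 * 0.636632 = 6.24536 m/s
angle = atan(6.24536 / 3.8460) = 58.37 deg


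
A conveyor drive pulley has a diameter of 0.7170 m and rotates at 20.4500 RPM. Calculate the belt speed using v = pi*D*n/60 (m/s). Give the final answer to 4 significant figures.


v = pi * 0.7170 * 20.4500 / 60
v = 0.7677 m/s


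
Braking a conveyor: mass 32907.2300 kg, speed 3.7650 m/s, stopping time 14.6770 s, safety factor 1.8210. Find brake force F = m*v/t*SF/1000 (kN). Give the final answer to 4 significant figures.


F = 32907.2300 * 3.7650 / 14.6770 * 1.8210 / 1000
F = 15.37 kN


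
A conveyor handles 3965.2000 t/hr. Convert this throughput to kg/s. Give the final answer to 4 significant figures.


m_dot = 3965.2000 * 1000 / 3600
m_dot = 1101 kg/s


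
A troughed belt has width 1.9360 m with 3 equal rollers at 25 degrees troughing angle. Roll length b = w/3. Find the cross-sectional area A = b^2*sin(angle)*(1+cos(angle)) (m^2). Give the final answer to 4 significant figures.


b = 1.9360/3 = 0.645333 m
A = 0.645333^2 * sin(25 deg) * (1 + cos(25 deg))
A = 0.3355 m^2


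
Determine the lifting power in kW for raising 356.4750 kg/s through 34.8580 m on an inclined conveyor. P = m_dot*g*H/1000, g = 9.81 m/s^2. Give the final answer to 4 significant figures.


P = 356.4750 * 9.81 * 34.8580 / 1000
P = 121.9 kW


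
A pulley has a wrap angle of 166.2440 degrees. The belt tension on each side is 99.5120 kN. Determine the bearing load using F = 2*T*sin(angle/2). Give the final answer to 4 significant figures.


F = 2 * 99.5120 * sin(166.2440/2 deg)
F = 197.6 kN


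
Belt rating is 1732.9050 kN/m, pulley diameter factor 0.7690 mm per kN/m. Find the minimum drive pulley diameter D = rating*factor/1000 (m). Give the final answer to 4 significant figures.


D = 1732.9050 * 0.7690 / 1000
D = 1.333 m


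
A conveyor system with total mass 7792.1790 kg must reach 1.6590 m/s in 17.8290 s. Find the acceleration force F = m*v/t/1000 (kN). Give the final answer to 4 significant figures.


F = 7792.1790 * 1.6590 / 17.8290 / 1000
F = 0.7251 kN


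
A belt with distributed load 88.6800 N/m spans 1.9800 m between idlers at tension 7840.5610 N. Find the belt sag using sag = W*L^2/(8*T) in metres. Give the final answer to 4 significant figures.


sag = 88.6800 * 1.9800^2 / (8 * 7840.5610)
sag = 0.005543 m


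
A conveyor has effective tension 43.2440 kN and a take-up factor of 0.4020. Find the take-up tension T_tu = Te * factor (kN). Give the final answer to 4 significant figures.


T_tu = 43.2440 * 0.4020
T_tu = 17.38 kN


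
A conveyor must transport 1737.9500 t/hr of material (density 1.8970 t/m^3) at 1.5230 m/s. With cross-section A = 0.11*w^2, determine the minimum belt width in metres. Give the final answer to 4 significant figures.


A_req = 1737.9500 / (1.5230 * 1.8970 * 3600) = 0.167097 m^2
w = sqrt(0.167097 / 0.11)
w = 1.233 m


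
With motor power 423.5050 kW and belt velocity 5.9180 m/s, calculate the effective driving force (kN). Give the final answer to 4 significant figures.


Te = P / v = 423.5050 / 5.9180
Te = 71.56 kN


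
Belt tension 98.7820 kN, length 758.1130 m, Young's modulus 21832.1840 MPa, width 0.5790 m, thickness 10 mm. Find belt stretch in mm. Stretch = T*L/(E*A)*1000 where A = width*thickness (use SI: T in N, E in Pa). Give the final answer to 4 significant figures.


A = 0.5790 * 0.01 = 0.00579 m^2
Stretch = 98.7820*1000 * 758.1130 / (21832.1840e6 * 0.00579) * 1000
Stretch = 592.4 mm


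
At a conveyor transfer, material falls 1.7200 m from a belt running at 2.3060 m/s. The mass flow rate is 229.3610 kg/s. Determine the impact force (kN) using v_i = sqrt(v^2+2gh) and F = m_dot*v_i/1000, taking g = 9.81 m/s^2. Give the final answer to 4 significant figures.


v_i = sqrt(2.3060^2 + 2*9.81*1.7200) = 6.25012 m/s
F = 229.3610 * 6.25012 / 1000
F = 1.434 kN


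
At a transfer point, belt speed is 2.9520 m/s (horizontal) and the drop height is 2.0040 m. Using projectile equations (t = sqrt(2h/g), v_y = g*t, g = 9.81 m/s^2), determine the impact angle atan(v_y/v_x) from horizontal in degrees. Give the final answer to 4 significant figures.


t = sqrt(2*2.0040/9.81) = 0.639189 s
v_y = 9.81 * 0.639189 = 6.27044 m/s
angle = atan(6.27044 / 2.9520) = 64.79 deg


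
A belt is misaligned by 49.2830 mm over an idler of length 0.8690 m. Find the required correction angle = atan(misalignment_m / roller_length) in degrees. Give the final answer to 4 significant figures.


misalign_m = 49.2830 / 1000 = 0.049283 m
angle = atan(0.049283 / 0.8690)
angle = 3.246 deg


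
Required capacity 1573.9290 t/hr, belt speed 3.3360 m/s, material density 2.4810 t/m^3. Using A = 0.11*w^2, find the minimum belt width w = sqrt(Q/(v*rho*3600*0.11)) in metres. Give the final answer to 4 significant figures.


A_req = 1573.9290 / (3.3360 * 2.4810 * 3600) = 0.0528238 m^2
w = sqrt(0.0528238 / 0.11)
w = 0.6930 m


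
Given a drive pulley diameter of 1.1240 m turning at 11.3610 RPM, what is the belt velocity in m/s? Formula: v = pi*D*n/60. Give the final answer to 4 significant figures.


v = pi * 1.1240 * 11.3610 / 60
v = 0.6686 m/s


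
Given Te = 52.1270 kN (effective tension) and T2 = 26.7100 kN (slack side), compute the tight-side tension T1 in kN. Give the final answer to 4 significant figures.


T1 = Te + T2 = 52.1270 + 26.7100
T1 = 78.84 kN


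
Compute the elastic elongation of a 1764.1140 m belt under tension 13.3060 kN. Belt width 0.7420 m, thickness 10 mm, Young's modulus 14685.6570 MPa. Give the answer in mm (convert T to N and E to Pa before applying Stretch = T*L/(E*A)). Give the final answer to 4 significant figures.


A = 0.7420 * 0.01 = 0.00742 m^2
Stretch = 13.3060*1000 * 1764.1140 / (14685.6570e6 * 0.00742) * 1000
Stretch = 215.4 mm


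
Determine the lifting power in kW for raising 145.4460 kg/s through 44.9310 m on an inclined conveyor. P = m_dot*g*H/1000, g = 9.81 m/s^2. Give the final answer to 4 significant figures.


P = 145.4460 * 9.81 * 44.9310 / 1000
P = 64.11 kW


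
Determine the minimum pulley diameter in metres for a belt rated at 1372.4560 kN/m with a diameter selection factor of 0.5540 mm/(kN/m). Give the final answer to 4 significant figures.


D = 1372.4560 * 0.5540 / 1000
D = 0.7603 m


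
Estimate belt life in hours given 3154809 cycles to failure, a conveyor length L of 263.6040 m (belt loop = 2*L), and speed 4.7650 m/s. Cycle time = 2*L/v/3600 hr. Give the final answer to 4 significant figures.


cycle_time = 2 * 263.6040 / 4.7650 / 3600 = 0.0307338 hr
life = 3154809 * 0.0307338 = 96960 hours


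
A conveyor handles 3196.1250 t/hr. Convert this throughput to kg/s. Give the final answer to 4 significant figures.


m_dot = 3196.1250 * 1000 / 3600
m_dot = 887.8 kg/s


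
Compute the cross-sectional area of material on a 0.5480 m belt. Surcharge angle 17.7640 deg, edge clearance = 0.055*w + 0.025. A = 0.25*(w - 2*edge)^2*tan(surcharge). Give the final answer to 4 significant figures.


edge = 0.055*0.5480 + 0.025 = 0.05514 m
ew = 0.5480 - 2*0.05514 = 0.43772 m
A = 0.25 * 0.43772^2 * tan(17.7640 deg)
A = 0.01535 m^2


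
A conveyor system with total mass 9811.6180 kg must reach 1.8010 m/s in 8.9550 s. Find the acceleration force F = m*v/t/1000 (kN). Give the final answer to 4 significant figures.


F = 9811.6180 * 1.8010 / 8.9550 / 1000
F = 1.973 kN


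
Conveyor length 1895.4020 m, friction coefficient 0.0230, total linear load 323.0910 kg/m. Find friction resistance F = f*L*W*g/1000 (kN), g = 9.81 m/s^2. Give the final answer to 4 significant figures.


F = 0.0230 * 1895.4020 * 323.0910 * 9.81 / 1000
F = 138.2 kN


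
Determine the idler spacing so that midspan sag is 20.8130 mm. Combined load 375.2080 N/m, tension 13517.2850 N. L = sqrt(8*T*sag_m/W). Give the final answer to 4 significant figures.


sag = 20.8130/1000 = 0.020813 m
L = sqrt(8 * 13517.2850 * 0.020813 / 375.2080)
L = 2.449 m


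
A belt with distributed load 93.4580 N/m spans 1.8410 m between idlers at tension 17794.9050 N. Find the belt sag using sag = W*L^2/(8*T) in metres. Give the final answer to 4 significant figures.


sag = 93.4580 * 1.8410^2 / (8 * 17794.9050)
sag = 0.002225 m


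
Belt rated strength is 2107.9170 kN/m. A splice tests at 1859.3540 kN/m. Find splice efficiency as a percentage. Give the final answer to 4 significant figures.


Eff = 1859.3540 / 2107.9170 * 100
Eff = 88.21 %


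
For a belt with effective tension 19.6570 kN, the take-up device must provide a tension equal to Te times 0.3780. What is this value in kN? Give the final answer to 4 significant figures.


T_tu = 19.6570 * 0.3780
T_tu = 7.430 kN


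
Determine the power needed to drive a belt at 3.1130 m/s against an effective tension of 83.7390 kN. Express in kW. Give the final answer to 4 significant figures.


P = Te * v = 83.7390 * 3.1130
P = 260.7 kW


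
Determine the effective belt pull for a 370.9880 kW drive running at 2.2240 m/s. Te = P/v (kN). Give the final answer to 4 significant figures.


Te = P / v = 370.9880 / 2.2240
Te = 166.8 kN


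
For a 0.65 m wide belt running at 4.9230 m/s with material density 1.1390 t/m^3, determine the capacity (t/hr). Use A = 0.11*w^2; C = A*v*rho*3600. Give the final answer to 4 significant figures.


A = 0.11 * 0.65^2 = 0.046475 m^2
C = 0.046475 * 4.9230 * 1.1390 * 3600
C = 938.2 t/hr


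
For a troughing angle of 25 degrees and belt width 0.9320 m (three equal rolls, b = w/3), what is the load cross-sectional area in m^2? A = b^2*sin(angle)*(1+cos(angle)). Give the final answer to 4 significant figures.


b = 0.9320/3 = 0.310667 m
A = 0.310667^2 * sin(25 deg) * (1 + cos(25 deg))
A = 0.07776 m^2


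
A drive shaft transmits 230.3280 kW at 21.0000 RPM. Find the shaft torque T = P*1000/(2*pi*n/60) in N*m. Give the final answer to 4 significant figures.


omega = 2*pi*21.0000/60 = 2.19911 rad/s
T = 230.3280*1000 / 2.19911
T = 104700 N*m


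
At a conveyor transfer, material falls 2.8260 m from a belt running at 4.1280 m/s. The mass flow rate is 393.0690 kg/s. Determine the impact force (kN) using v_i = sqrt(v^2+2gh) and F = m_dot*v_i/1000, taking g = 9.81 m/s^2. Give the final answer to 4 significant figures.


v_i = sqrt(4.1280^2 + 2*9.81*2.8260) = 8.5139 m/s
F = 393.0690 * 8.5139 / 1000
F = 3.347 kN


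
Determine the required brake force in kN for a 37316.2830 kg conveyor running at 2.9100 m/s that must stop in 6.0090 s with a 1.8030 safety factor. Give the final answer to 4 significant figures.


F = 37316.2830 * 2.9100 / 6.0090 * 1.8030 / 1000
F = 32.58 kN


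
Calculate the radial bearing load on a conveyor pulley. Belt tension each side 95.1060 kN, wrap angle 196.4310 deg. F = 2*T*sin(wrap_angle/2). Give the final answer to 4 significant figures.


F = 2 * 95.1060 * sin(196.4310/2 deg)
F = 188.3 kN


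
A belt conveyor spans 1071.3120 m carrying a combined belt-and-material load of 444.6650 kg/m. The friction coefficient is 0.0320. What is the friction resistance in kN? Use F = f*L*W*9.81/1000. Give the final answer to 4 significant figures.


F = 0.0320 * 1071.3120 * 444.6650 * 9.81 / 1000
F = 149.5 kN


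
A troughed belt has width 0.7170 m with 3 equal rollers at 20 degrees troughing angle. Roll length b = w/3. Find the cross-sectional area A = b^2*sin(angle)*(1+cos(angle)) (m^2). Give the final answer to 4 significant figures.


b = 0.7170/3 = 0.239 m
A = 0.239^2 * sin(20 deg) * (1 + cos(20 deg))
A = 0.03789 m^2


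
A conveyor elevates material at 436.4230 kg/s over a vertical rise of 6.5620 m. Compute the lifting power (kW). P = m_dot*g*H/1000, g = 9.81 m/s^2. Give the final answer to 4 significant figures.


P = 436.4230 * 9.81 * 6.5620 / 1000
P = 28.09 kW


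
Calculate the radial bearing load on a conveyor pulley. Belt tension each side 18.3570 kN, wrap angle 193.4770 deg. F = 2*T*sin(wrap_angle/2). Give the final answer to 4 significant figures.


F = 2 * 18.3570 * sin(193.4770/2 deg)
F = 36.46 kN


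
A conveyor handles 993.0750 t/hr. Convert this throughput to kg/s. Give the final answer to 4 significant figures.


m_dot = 993.0750 * 1000 / 3600
m_dot = 275.9 kg/s


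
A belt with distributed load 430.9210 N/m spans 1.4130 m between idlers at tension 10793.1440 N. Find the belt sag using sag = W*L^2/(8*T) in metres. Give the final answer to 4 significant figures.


sag = 430.9210 * 1.4130^2 / (8 * 10793.1440)
sag = 0.009964 m


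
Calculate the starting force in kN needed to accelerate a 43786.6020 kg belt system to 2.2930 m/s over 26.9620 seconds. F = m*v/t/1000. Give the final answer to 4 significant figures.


F = 43786.6020 * 2.2930 / 26.9620 / 1000
F = 3.724 kN


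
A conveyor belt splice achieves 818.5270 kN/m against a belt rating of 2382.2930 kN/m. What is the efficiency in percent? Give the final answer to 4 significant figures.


Eff = 818.5270 / 2382.2930 * 100
Eff = 34.36 %


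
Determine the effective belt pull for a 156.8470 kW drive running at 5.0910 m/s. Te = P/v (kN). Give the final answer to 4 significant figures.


Te = P / v = 156.8470 / 5.0910
Te = 30.81 kN


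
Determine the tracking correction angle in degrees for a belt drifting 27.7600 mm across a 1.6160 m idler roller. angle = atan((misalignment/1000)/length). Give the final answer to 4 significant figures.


misalign_m = 27.7600 / 1000 = 0.027760 m
angle = atan(0.027760 / 1.6160)
angle = 0.9841 deg


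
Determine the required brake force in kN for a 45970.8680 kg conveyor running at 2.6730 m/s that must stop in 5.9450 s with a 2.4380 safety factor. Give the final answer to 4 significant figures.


F = 45970.8680 * 2.6730 / 5.9450 * 2.4380 / 1000
F = 50.39 kN


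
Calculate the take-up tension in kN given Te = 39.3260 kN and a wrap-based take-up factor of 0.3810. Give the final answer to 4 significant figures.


T_tu = 39.3260 * 0.3810
T_tu = 14.98 kN


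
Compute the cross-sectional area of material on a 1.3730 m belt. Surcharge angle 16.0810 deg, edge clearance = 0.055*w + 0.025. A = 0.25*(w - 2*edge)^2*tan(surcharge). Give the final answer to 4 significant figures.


edge = 0.055*1.3730 + 0.025 = 0.100515 m
ew = 1.3730 - 2*0.100515 = 1.17197 m
A = 0.25 * 1.17197^2 * tan(16.0810 deg)
A = 0.09899 m^2


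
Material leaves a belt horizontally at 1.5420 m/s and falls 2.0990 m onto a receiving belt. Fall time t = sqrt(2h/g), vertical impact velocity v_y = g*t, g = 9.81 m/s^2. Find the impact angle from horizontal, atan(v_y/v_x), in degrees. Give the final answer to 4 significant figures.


t = sqrt(2*2.0990/9.81) = 0.654164 s
v_y = 9.81 * 0.654164 = 6.41735 m/s
angle = atan(6.41735 / 1.5420) = 76.49 deg


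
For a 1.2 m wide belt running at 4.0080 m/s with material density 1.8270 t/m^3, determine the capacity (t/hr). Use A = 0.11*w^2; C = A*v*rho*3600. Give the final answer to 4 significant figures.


A = 0.11 * 1.2^2 = 0.1584 m^2
C = 0.1584 * 4.0080 * 1.8270 * 3600
C = 4176 t/hr


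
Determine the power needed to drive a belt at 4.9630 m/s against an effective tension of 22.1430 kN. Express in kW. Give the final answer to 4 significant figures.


P = Te * v = 22.1430 * 4.9630
P = 109.9 kW


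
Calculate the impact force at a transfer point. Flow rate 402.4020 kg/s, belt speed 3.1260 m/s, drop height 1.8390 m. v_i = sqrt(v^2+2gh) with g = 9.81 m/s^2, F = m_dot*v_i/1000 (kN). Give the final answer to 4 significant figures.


v_i = sqrt(3.1260^2 + 2*9.81*1.8390) = 6.77149 m/s
F = 402.4020 * 6.77149 / 1000
F = 2.725 kN


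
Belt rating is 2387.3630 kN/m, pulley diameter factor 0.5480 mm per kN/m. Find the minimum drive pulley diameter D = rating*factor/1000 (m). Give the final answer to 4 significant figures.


D = 2387.3630 * 0.5480 / 1000
D = 1.308 m


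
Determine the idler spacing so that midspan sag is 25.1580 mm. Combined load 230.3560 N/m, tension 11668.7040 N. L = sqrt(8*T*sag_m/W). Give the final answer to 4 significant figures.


sag = 25.1580/1000 = 0.025158 m
L = sqrt(8 * 11668.7040 * 0.025158 / 230.3560)
L = 3.193 m


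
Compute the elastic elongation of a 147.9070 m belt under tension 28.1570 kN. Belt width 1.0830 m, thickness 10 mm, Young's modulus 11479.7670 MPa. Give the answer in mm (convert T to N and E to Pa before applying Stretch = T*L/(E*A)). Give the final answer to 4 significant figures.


A = 1.0830 * 0.01 = 0.01083 m^2
Stretch = 28.1570*1000 * 147.9070 / (11479.7670e6 * 0.01083) * 1000
Stretch = 33.50 mm


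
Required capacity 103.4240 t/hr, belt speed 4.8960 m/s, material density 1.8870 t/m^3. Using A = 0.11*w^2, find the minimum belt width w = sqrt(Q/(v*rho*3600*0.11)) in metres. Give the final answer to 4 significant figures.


A_req = 103.4240 / (4.8960 * 1.8870 * 3600) = 0.00310961 m^2
w = sqrt(0.00310961 / 0.11)
w = 0.1681 m


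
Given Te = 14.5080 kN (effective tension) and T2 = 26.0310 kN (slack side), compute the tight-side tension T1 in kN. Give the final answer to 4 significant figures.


T1 = Te + T2 = 14.5080 + 26.0310
T1 = 40.54 kN


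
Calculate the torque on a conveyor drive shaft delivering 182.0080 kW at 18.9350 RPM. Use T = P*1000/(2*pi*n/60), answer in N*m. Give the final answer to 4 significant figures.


omega = 2*pi*18.9350/60 = 1.98287 rad/s
T = 182.0080*1000 / 1.98287
T = 91790 N*m


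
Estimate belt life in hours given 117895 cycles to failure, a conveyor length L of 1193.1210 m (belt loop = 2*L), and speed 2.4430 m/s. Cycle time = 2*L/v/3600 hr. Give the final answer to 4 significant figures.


cycle_time = 2 * 1193.1210 / 2.4430 / 3600 = 0.271324 hr
life = 117895 * 0.271324 = 31990 hours


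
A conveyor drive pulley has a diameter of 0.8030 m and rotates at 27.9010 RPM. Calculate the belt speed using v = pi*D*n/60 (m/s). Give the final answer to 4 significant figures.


v = pi * 0.8030 * 27.9010 / 60
v = 1.173 m/s


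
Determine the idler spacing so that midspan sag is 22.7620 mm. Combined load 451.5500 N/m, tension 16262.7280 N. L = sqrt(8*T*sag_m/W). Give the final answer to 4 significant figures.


sag = 22.7620/1000 = 0.022762 m
L = sqrt(8 * 16262.7280 * 0.022762 / 451.5500)
L = 2.561 m


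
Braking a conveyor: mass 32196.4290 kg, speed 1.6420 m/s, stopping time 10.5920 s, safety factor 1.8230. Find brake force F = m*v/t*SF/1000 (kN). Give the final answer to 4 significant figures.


F = 32196.4290 * 1.6420 / 10.5920 * 1.8230 / 1000
F = 9.099 kN


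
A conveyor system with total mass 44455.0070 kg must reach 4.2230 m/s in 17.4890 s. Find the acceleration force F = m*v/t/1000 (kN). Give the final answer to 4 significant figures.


F = 44455.0070 * 4.2230 / 17.4890 / 1000
F = 10.73 kN


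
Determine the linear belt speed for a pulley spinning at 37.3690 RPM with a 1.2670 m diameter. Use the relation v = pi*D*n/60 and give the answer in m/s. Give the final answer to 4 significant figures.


v = pi * 1.2670 * 37.3690 / 60
v = 2.479 m/s


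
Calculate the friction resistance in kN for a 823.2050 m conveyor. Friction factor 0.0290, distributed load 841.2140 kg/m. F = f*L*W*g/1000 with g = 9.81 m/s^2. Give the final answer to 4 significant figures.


F = 0.0290 * 823.2050 * 841.2140 * 9.81 / 1000
F = 197.0 kN


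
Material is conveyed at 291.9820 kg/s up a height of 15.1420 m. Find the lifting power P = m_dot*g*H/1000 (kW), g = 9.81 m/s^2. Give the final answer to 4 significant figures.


P = 291.9820 * 9.81 * 15.1420 / 1000
P = 43.37 kW


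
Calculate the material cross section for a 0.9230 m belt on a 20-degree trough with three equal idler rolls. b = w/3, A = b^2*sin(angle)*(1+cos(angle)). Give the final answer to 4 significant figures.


b = 0.9230/3 = 0.307667 m
A = 0.307667^2 * sin(20 deg) * (1 + cos(20 deg))
A = 0.06280 m^2


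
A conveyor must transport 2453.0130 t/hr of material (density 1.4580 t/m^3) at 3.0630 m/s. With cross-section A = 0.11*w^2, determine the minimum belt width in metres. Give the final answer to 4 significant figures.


A_req = 2453.0130 / (3.0630 * 1.4580 * 3600) = 0.152578 m^2
w = sqrt(0.152578 / 0.11)
w = 1.178 m


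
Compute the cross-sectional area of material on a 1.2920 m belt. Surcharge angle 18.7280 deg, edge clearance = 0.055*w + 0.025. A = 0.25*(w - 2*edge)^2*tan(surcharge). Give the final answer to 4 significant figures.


edge = 0.055*1.2920 + 0.025 = 0.09606 m
ew = 1.2920 - 2*0.09606 = 1.09988 m
A = 0.25 * 1.09988^2 * tan(18.7280 deg)
A = 0.1025 m^2


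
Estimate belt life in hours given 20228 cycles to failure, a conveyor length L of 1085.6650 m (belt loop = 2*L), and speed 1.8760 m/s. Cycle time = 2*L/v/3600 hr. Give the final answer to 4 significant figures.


cycle_time = 2 * 1085.6650 / 1.8760 / 3600 = 0.321507 hr
life = 20228 * 0.321507 = 6503 hours


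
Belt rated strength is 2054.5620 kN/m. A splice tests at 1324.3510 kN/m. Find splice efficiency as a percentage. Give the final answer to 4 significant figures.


Eff = 1324.3510 / 2054.5620 * 100
Eff = 64.46 %


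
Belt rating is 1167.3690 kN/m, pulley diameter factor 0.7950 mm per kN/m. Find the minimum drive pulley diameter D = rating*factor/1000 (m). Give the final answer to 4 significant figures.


D = 1167.3690 * 0.7950 / 1000
D = 0.9281 m


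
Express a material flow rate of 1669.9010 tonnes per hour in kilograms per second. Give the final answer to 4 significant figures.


m_dot = 1669.9010 * 1000 / 3600
m_dot = 463.9 kg/s


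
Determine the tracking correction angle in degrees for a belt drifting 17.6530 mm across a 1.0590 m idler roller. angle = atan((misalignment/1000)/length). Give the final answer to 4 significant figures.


misalign_m = 17.6530 / 1000 = 0.017653 m
angle = atan(0.017653 / 1.0590)
angle = 0.9550 deg


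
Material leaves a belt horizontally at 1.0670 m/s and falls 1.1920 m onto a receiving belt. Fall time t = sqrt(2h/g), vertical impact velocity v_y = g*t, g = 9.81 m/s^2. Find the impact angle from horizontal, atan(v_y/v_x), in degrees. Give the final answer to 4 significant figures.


t = sqrt(2*1.1920/9.81) = 0.492968 s
v_y = 9.81 * 0.492968 = 4.83602 m/s
angle = atan(4.83602 / 1.0670) = 77.56 deg


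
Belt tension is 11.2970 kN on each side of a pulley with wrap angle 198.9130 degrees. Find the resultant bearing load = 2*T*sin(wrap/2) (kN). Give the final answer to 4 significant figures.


F = 2 * 11.2970 * sin(198.9130/2 deg)
F = 22.29 kN


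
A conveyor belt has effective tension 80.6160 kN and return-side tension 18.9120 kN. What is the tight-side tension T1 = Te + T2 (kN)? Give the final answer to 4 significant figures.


T1 = Te + T2 = 80.6160 + 18.9120
T1 = 99.53 kN


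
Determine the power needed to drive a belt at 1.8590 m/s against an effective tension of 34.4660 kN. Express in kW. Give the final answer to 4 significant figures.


P = Te * v = 34.4660 * 1.8590
P = 64.07 kW


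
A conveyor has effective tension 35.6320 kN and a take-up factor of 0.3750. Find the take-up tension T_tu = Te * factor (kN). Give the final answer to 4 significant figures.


T_tu = 35.6320 * 0.3750
T_tu = 13.36 kN


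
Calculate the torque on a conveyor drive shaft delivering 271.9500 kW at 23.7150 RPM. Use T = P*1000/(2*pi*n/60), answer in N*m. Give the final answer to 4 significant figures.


omega = 2*pi*23.7150/60 = 2.48343 rad/s
T = 271.9500*1000 / 2.48343
T = 109500 N*m


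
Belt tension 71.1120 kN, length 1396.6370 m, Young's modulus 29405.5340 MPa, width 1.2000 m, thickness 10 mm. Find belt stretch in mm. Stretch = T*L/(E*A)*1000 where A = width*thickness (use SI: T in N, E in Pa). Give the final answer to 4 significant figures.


A = 1.2000 * 0.01 = 0.01200 m^2
Stretch = 71.1120*1000 * 1396.6370 / (29405.5340e6 * 0.01200) * 1000
Stretch = 281.5 mm


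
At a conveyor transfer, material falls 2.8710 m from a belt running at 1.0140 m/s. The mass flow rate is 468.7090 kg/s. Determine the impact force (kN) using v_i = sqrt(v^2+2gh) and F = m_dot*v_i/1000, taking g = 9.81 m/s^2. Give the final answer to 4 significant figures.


v_i = sqrt(1.0140^2 + 2*9.81*2.8710) = 7.57345 m/s
F = 468.7090 * 7.57345 / 1000
F = 3.550 kN


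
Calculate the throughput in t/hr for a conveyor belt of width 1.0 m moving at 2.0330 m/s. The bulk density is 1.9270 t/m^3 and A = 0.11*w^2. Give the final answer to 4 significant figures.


A = 0.11 * 1.0^2 = 0.11 m^2
C = 0.11 * 2.0330 * 1.9270 * 3600
C = 1551 t/hr


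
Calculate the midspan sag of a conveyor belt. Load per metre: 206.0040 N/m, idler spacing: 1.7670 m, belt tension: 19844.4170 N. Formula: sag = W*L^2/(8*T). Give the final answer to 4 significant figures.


sag = 206.0040 * 1.7670^2 / (8 * 19844.4170)
sag = 0.004052 m


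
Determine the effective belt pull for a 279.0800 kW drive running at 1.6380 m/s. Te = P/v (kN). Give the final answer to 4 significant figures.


Te = P / v = 279.0800 / 1.6380
Te = 170.4 kN


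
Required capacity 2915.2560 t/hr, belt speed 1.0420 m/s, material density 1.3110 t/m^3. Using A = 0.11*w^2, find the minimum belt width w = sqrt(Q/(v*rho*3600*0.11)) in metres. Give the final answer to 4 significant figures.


A_req = 2915.2560 / (1.0420 * 1.3110 * 3600) = 0.592794 m^2
w = sqrt(0.592794 / 0.11)
w = 2.321 m


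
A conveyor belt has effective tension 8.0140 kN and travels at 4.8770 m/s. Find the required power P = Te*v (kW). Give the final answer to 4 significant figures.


P = Te * v = 8.0140 * 4.8770
P = 39.08 kW


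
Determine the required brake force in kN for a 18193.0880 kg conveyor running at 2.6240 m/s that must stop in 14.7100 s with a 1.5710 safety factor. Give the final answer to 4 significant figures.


F = 18193.0880 * 2.6240 / 14.7100 * 1.5710 / 1000
F = 5.098 kN


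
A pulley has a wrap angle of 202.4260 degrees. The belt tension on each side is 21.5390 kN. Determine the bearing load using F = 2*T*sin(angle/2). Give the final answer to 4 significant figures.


F = 2 * 21.5390 * sin(202.4260/2 deg)
F = 42.26 kN


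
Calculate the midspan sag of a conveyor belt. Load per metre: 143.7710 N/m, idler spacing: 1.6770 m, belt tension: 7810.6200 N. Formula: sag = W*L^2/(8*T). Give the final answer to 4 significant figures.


sag = 143.7710 * 1.6770^2 / (8 * 7810.6200)
sag = 0.006471 m
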